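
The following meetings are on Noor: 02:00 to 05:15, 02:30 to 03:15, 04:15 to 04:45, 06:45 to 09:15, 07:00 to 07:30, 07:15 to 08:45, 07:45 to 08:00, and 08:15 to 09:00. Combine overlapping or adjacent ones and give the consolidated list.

02:30-03:15 overlaps/touches 02:00-05:15 → extend to 02:00-05:15.
04:15-04:45 overlaps/touches 02:00-05:15 → extend to 02:00-05:15.
06:45-09:15 is disjoint → start new block.
07:00-07:30 overlaps/touches 06:45-09:15 → extend to 06:45-09:15.
07:15-08:45 overlaps/touches 06:45-09:15 → extend to 06:45-09:15.
07:45-08:00 overlaps/touches 06:45-09:15 → extend to 06:45-09:15.
08:15-09:00 overlaps/touches 06:45-09:15 → extend to 06:45-09:15.

02:00-05:15, 06:45-09:15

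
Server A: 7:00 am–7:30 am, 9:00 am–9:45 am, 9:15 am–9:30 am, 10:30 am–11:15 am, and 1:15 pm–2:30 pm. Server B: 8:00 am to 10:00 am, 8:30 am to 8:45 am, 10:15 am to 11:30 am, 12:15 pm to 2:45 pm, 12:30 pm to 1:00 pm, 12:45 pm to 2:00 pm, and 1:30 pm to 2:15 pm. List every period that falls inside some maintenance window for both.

9:00 am-9:45 am, 10:30 am-11:15 am, 1:15 pm-2:30 pm

First set merges to 7:00 am-7:30 am, 9:00 am-9:45 am, 10:30 am-11:15 am, 1:15 pm-2:30 pm.
Second set merges to 8:00 am-10:00 am, 10:15 am-11:30 am, 12:15 pm-2:45 pm.
7:00 am-7:30 am falls entirely outside B.
9:00 am-9:45 am overlaps B on 9:00 am-9:45 am.
10:30 am-11:15 am overlaps B on 10:30 am-11:15 am.
1:15 pm-2:30 pm overlaps B on 1:15 pm-2:30 pm.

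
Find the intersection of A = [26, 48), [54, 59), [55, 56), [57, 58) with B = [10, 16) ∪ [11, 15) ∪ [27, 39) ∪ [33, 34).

[27, 39)

First set merges to [26, 48), [54, 59).
Second set merges to [10, 16), [27, 39).
[26, 48) ∩ B → [27, 39).
[54, 59) meets no B interval.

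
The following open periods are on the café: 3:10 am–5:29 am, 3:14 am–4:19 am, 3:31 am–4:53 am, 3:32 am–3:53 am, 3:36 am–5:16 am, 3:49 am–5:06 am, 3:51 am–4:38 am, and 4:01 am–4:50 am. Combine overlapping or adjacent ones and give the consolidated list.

3:10 am–5:29 am

3:14 am–4:19 am overlaps/touches 3:10 am–5:29 am → extend to 3:10 am–5:29 am.
3:31 am–4:53 am overlaps/touches 3:10 am–5:29 am → extend to 3:10 am–5:29 am.
3:32 am–3:53 am overlaps/touches 3:10 am–5:29 am → extend to 3:10 am–5:29 am.
3:36 am–5:16 am overlaps/touches 3:10 am–5:29 am → extend to 3:10 am–5:29 am.
3:49 am–5:06 am overlaps/touches 3:10 am–5:29 am → extend to 3:10 am–5:29 am.
3:51 am–4:38 am overlaps/touches 3:10 am–5:29 am → extend to 3:10 am–5:29 am.
4:01 am–4:50 am overlaps/touches 3:10 am–5:29 am → extend to 3:10 am–5:29 am.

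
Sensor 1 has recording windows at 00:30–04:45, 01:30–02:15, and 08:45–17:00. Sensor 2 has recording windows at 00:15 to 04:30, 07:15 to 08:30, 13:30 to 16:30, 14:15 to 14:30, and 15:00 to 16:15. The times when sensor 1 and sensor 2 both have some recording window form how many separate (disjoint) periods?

2

Merge the first list: 00:30–04:45, 08:45–17:00.
Merge the second list: 00:15–04:30, 07:15–08:30, 13:30–16:30.
A ∩ B = 00:30–04:30, 13:30–16:30.
That is 2 disjoint pieces.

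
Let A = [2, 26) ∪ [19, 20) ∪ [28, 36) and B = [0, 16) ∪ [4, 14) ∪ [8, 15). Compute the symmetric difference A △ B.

[0, 2) ∪ [16, 26) ∪ [28, 36)

First set merges to [2, 26), [28, 36).
Second set merges to [0, 16).
A \ B = [16, 26), [28, 36).
B \ A = [0, 2).
Union of the two gives the symmetric difference.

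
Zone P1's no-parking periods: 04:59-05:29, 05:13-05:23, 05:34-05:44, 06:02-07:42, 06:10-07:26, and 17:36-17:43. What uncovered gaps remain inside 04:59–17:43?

05:29–05:34, 05:44–06:02, 07:42–17:36

Covered (merged): 04:59–05:29, 05:34–05:44, 06:02–07:42, 17:36–17:43.
Gaps within 04:59–17:43: 05:29–05:34, 05:44–06:02, 07:42–17:36.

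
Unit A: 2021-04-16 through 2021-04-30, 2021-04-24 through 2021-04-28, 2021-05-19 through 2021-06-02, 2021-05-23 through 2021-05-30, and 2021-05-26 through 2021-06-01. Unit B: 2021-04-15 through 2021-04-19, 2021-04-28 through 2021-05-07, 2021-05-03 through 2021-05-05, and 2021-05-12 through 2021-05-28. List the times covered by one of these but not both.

First set merges to 2021-04-16 through 2021-04-30, 2021-05-19 through 2021-06-02.
Second set merges to 2021-04-15 through 2021-04-19, 2021-04-28 through 2021-05-07, 2021-05-12 through 2021-05-28.
A \ B = 2021-04-20 through 2021-04-27, 2021-05-29 through 2021-06-02.
B \ A = 2021-04-15 through 2021-04-15, 2021-05-01 through 2021-05-07, 2021-05-12 through 2021-05-18.
Union of the two gives the symmetric difference.

2021-04-15 through 2021-04-15, 2021-04-20 through 2021-04-27, 2021-05-01 through 2021-05-07, 2021-05-12 through 2021-05-18, 2021-05-29 through 2021-06-02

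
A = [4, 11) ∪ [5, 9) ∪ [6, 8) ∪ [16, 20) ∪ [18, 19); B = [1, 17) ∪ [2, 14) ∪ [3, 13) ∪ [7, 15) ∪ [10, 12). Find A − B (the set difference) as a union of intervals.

Merge the first list: [4, 11), [16, 20).
Merge the second list: [1, 17).
[4, 11): entirely removed.
[16, 20) \ B = [17, 20).

[17, 20)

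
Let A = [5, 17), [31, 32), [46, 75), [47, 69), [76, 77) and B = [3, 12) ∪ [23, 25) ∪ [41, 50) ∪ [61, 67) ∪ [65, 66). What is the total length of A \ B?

A, merged: [5, 17), [31, 32), [46, 75), [76, 77).
B, merged: [3, 12), [23, 25), [41, 50), [61, 67).
A \ B = [12, 17), [31, 32), [50, 61), [67, 75), [76, 77).
Total: 5 + 1 + 11 + 8 + 1 = 26.

26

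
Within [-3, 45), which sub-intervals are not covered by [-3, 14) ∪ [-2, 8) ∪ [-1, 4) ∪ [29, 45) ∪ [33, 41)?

[14, 29)

The merged coverage is [-3, 14), [29, 45).
Gaps within [-3, 45): [14, 29).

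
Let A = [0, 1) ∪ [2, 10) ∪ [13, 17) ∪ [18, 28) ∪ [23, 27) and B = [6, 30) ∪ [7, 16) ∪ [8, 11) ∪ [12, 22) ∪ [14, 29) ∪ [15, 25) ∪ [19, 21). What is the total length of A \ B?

First set merges to [0, 1), [2, 10), [13, 17), [18, 28).
Second set merges to [6, 30).
A \ B = [0, 1), [2, 6).
Total: 1 + 4 = 5.

5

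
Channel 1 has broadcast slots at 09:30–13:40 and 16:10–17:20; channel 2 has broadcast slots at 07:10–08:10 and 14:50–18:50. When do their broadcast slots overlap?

16:10–17:20

09:30–13:40 falls entirely outside B.
16:10–17:20 overlaps B on 16:10–17:20.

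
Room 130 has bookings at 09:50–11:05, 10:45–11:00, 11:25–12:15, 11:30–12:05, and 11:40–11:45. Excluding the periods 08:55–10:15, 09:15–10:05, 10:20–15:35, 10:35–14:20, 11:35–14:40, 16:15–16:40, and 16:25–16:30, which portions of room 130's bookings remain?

Merge the first list: 09:50–11:05, 11:25–12:15.
Merge the second list: 08:55–10:15, 10:20–15:35, 16:15–16:40.
09:50–11:05 with B removed leaves 10:15–10:20.
11:25–12:15 lies entirely inside B → drops out.

10:15–10:20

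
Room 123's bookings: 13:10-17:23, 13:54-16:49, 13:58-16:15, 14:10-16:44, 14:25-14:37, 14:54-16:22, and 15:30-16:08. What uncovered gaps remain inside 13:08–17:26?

After merging, the occupied span is 13:10–17:23.
Uncovered inside 13:08–17:26: 13:08–13:10, 17:23–17:26.

13:08–13:10, 17:23–17:26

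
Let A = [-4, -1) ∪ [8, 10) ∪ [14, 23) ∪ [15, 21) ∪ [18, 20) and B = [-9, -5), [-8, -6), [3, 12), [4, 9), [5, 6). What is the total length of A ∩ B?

First set merges to [-4, -1), [8, 10), [14, 23).
Second set merges to [-9, -5), [3, 12).
A ∩ B = [8, 10).
Total: 2.

2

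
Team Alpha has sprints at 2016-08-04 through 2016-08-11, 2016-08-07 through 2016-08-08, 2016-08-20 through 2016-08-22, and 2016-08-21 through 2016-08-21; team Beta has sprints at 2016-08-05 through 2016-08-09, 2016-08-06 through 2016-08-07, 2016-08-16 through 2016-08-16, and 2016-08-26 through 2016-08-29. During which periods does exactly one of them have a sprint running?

Merge the first list: 2016-08-04 through 2016-08-11, 2016-08-20 through 2016-08-22.
Merge the second list: 2016-08-05 through 2016-08-09, 2016-08-16 through 2016-08-16, 2016-08-26 through 2016-08-29.
Only in the first: 2016-08-04 through 2016-08-04, 2016-08-10 through 2016-08-11, 2016-08-20 through 2016-08-22.
Only in the second: 2016-08-16 through 2016-08-16, 2016-08-26 through 2016-08-29.
Together these are the periods covered by exactly one.

2016-08-04 through 2016-08-04, 2016-08-10 through 2016-08-11, 2016-08-16 through 2016-08-16, 2016-08-20 through 2016-08-22, 2016-08-26 through 2016-08-29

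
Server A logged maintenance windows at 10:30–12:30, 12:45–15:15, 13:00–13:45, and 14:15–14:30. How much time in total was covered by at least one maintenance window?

Merged: 10:30–12:30, 12:45–15:15.
Lengths: 2 h + 2 h 30 min = 4 h 30 min.

4 h 30 min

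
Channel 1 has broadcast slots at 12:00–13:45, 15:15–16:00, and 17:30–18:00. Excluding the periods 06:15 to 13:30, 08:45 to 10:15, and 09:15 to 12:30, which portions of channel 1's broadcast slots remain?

Merge the second list: 06:15-13:30.
12:00-13:45 \ B = 13:30-13:45.
15:15-16:00: nothing removed.
17:30-18:00: nothing removed.

13:30-13:45, 15:15-16:00, 17:30-18:00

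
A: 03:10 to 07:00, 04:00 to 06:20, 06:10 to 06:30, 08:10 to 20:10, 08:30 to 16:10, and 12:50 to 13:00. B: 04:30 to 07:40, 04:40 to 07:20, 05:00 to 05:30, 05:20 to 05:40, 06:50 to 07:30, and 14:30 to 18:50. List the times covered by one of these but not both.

03:10–04:30, 07:00–07:40, 08:10–14:30, 18:50–20:10

Merge the first list: 03:10–07:00, 08:10–20:10.
Merge the second list: 04:30–07:40, 14:30–18:50.
A but not B: 03:10–04:30, 08:10–14:30, 18:50–20:10.
B but not A: 07:00–07:40.
Combining gives A △ B.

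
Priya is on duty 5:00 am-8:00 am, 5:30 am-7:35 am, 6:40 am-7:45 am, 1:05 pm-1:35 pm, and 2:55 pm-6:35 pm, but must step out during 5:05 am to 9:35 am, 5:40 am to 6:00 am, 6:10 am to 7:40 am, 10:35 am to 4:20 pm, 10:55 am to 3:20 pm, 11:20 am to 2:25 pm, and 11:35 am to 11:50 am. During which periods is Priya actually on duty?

5:00 am–5:05 am, 4:20 pm–6:35 pm

First set merges to 5:00 am–8:00 am, 1:05 pm–1:35 pm, 2:55 pm–6:35 pm.
Second set merges to 5:05 am–9:35 am, 10:35 am–4:20 pm.
5:00 am–8:00 am minus B → 5:00 am–5:05 am.
1:05 pm–1:35 pm: fully covered by B → removed.
2:55 pm–6:35 pm minus B → 4:20 pm–6:35 pm.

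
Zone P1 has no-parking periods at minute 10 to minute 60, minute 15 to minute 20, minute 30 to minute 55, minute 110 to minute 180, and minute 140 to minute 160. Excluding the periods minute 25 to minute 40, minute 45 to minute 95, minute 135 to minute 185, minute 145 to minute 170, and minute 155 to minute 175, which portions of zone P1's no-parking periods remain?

A, merged: minute 10 to minute 60, minute 110 to minute 180.
B, merged: minute 25 to minute 40, minute 45 to minute 95, minute 135 to minute 185.
minute 10 to minute 60 with B removed leaves minute 10 to minute 25, minute 40 to minute 45.
minute 110 to minute 180 with B removed leaves minute 110 to minute 135.

minute 10 to minute 25, minute 40 to minute 45, minute 110 to minute 135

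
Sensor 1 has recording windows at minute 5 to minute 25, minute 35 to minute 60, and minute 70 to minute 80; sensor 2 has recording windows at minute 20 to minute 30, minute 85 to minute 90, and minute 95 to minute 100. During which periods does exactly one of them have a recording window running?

A \ B = minute 5 to minute 20, minute 35 to minute 60, minute 70 to minute 80.
B \ A = minute 25 to minute 30, minute 85 to minute 90, minute 95 to minute 100.
Union of the two gives the symmetric difference.

minute 5 to minute 20, minute 25 to minute 30, minute 35 to minute 60, minute 70 to minute 80, minute 85 to minute 90, minute 95 to minute 100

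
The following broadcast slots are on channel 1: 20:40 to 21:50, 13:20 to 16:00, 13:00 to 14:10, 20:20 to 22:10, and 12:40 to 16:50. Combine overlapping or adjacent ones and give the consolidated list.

Sort by start: 12:40–16:50, 13:00–14:10, 13:20–16:00, 20:20–22:10, 20:40–21:50.
13:00–14:10 overlaps/touches 12:40–16:50 → extend to 12:40–16:50.
13:20–16:00 overlaps/touches 12:40–16:50 → extend to 12:40–16:50.
20:20–22:10 is disjoint → start new block.
20:40–21:50 overlaps/touches 20:20–22:10 → extend to 20:20–22:10.

12:40–16:50, 20:20–22:10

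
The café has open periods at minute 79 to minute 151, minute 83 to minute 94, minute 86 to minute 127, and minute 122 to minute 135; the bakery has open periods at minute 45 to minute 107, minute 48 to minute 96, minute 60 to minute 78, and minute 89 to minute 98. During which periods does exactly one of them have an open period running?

First set merges to minute 79 to minute 151.
Second set merges to minute 45 to minute 107.
A but not B: minute 107 to minute 151.
B but not A: minute 45 to minute 79.
Combining gives A △ B.

minute 45 to minute 79, minute 107 to minute 151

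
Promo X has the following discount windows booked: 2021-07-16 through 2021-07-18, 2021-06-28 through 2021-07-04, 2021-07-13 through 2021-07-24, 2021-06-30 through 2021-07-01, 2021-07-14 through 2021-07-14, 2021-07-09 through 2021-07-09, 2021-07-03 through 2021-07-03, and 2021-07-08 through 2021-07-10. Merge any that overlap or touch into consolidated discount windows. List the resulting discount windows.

2021-06-28 through 2021-07-04, 2021-07-08 through 2021-07-10, 2021-07-13 through 2021-07-24

Sort by start: 2021-06-28 through 2021-07-04, 2021-06-30 through 2021-07-01, 2021-07-03 through 2021-07-03, 2021-07-08 through 2021-07-10, 2021-07-09 through 2021-07-09, 2021-07-13 through 2021-07-24, 2021-07-14 through 2021-07-14, 2021-07-16 through 2021-07-18.
2021-06-30 through 2021-07-01 overlaps/touches 2021-06-28 through 2021-07-04 → extend to 2021-06-28 through 2021-07-04.
2021-07-03 through 2021-07-03 overlaps/touches 2021-06-28 through 2021-07-04 → extend to 2021-06-28 through 2021-07-04.
2021-07-08 through 2021-07-10 is disjoint → start new block.
2021-07-09 through 2021-07-09 overlaps/touches 2021-07-08 through 2021-07-10 → extend to 2021-07-08 through 2021-07-10.
2021-07-13 through 2021-07-24 is disjoint → start new block.
2021-07-14 through 2021-07-14 overlaps/touches 2021-07-13 through 2021-07-24 → extend to 2021-07-13 through 2021-07-24.
2021-07-16 through 2021-07-18 overlaps/touches 2021-07-13 through 2021-07-24 → extend to 2021-07-13 through 2021-07-24.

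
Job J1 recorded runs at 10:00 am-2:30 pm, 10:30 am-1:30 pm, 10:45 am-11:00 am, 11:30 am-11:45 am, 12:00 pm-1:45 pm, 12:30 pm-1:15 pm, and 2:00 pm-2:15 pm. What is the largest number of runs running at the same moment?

4

At 12:30 pm, 4 of the intervals are simultaneously active.
No point has more.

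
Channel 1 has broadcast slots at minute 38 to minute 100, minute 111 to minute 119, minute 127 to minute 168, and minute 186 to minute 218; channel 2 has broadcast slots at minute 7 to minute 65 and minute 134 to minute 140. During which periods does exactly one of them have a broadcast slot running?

Only in the first: minute 65 to minute 100, minute 111 to minute 119, minute 127 to minute 134, minute 140 to minute 168, minute 186 to minute 218.
Only in the second: minute 7 to minute 38.
Together these are the periods covered by exactly one.

minute 7 to minute 38, minute 65 to minute 100, minute 111 to minute 119, minute 127 to minute 134, minute 140 to minute 168, minute 186 to minute 218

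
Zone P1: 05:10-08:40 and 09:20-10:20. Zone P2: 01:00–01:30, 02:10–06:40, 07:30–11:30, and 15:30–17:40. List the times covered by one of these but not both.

Only in the first: 06:40–07:30.
Only in the second: 01:00–01:30, 02:10–05:10, 08:40–09:20, 10:20–11:30, 15:30–17:40.
Together these are the periods covered by exactly one.

01:00–01:30, 02:10–05:10, 06:40–07:30, 08:40–09:20, 10:20–11:30, 15:30–17:40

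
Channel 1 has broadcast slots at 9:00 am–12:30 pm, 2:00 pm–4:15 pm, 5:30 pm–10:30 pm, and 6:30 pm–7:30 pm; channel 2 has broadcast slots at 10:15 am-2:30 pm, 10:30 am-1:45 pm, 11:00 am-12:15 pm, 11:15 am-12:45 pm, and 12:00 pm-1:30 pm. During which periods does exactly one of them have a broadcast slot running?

Merge the first list: 9:00 am–12:30 pm, 2:00 pm–4:15 pm, 5:30 pm–10:30 pm.
Merge the second list: 10:15 am–2:30 pm.
Only in the first: 9:00 am–10:15 am, 2:30 pm–4:15 pm, 5:30 pm–10:30 pm.
Only in the second: 12:30 pm–2:00 pm.
Together these are the periods covered by exactly one.

9:00 am–10:15 am, 12:30 pm–2:00 pm, 2:30 pm–4:15 pm, 5:30 pm–10:30 pm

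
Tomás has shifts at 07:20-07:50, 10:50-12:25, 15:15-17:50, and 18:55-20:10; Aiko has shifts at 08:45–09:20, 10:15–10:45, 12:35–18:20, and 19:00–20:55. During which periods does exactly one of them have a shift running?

07:20-07:50, 08:45-09:20, 10:15-10:45, 10:50-12:25, 12:35-15:15, 17:50-18:20, 18:55-19:00, 20:10-20:55

Only in the first: 07:20-07:50, 10:50-12:25, 18:55-19:00.
Only in the second: 08:45-09:20, 10:15-10:45, 12:35-15:15, 17:50-18:20, 20:10-20:55.
Together these are the periods covered by exactly one.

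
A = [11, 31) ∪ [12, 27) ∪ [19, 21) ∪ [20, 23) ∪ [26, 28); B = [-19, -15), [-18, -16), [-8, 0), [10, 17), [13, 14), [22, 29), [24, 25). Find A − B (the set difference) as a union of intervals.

A, merged: [11, 31).
B, merged: [-19, -15), [-8, 0), [10, 17), [22, 29).
[11, 31) \ B = [17, 22), [29, 31).

[17, 22) ∪ [29, 31)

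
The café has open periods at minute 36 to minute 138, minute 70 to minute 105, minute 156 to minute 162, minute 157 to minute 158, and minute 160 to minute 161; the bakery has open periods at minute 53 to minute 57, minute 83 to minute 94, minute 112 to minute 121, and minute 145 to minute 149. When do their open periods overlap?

minute 53 to minute 57, minute 83 to minute 94, minute 112 to minute 121

First set merges to minute 36 to minute 138, minute 156 to minute 162.
minute 36 to minute 138 overlaps B on minute 53 to minute 57, minute 83 to minute 94, minute 112 to minute 121.
minute 156 to minute 162 falls entirely outside B.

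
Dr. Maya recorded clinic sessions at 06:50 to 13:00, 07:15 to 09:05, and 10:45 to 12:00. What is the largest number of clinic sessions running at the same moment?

2

Walk the sorted start/end points keeping a running depth.
The depth first hits 2 at 07:15.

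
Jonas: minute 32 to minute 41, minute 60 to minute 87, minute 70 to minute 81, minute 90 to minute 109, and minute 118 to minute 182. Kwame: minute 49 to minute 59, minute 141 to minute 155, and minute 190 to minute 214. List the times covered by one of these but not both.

minute 32 to minute 41, minute 49 to minute 59, minute 60 to minute 87, minute 90 to minute 109, minute 118 to minute 141, minute 155 to minute 182, minute 190 to minute 214

First set merges to minute 32 to minute 41, minute 60 to minute 87, minute 90 to minute 109, minute 118 to minute 182.
A but not B: minute 32 to minute 41, minute 60 to minute 87, minute 90 to minute 109, minute 118 to minute 141, minute 155 to minute 182.
B but not A: minute 49 to minute 59, minute 190 to minute 214.
Combining gives A △ B.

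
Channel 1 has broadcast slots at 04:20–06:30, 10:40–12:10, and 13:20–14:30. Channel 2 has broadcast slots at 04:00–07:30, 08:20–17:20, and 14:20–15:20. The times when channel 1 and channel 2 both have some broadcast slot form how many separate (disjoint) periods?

Merge the second list: 04:00–07:30, 08:20–17:20.
A ∩ B = 04:20–06:30, 10:40–12:10, 13:20–14:30.
That is 3 disjoint pieces.

3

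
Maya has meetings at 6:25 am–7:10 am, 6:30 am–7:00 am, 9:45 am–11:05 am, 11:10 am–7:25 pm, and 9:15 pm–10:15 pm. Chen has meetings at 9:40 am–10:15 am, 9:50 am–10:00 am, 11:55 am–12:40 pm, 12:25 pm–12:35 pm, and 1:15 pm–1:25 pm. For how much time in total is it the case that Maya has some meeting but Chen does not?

9 h 55 min

First set merges to 6:25 am–7:10 am, 9:45 am–11:05 am, 11:10 am–7:25 pm, 9:15 pm–10:15 pm.
Second set merges to 9:40 am–10:15 am, 11:55 am–12:40 pm, 1:15 pm–1:25 pm.
A \ B = 6:25 am–7:10 am, 10:15 am–11:05 am, 11:10 am–11:55 am, 12:40 pm–1:15 pm, 1:25 pm–7:25 pm, 9:15 pm–10:15 pm.
Total: 45 min + 50 min + 45 min + 35 min + 6 h + 1 h = 9 h 55 min.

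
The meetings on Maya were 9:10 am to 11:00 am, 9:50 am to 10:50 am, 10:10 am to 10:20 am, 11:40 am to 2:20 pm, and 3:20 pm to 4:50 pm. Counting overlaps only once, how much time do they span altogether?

6 h

Merged: 9:10 am-11:00 am, 11:40 am-2:20 pm, 3:20 pm-4:50 pm.
Lengths: 1 h 50 min + 2 h 40 min + 1 h 30 min = 6 h.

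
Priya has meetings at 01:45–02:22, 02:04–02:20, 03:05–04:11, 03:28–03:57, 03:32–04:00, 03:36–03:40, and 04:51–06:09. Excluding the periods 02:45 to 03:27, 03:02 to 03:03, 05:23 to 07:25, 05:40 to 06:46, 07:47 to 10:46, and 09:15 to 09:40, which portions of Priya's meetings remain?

01:45-02:22, 03:27-04:11, 04:51-05:23

A, merged: 01:45-02:22, 03:05-04:11, 04:51-06:09.
B, merged: 02:45-03:27, 05:23-07:25, 07:47-10:46.
01:45-02:22 is untouched.
03:05-04:11 with B removed leaves 03:27-04:11.
04:51-06:09 with B removed leaves 04:51-05:23.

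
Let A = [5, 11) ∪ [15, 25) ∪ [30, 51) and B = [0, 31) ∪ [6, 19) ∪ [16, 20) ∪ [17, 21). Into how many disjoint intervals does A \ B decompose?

1

Merge the second list: [0, 31).
A \ B = [31, 51).
That is 1 disjoint piece.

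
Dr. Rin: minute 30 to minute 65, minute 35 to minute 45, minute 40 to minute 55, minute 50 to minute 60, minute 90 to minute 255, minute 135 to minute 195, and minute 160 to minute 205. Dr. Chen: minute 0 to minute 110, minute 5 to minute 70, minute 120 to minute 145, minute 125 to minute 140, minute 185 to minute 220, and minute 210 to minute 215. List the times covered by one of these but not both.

A, merged: minute 30 to minute 65, minute 90 to minute 255.
B, merged: minute 0 to minute 110, minute 120 to minute 145, minute 185 to minute 220.
A but not B: minute 110 to minute 120, minute 145 to minute 185, minute 220 to minute 255.
B but not A: minute 0 to minute 30, minute 65 to minute 90.
Combining gives A △ B.

minute 0 to minute 30, minute 65 to minute 90, minute 110 to minute 120, minute 145 to minute 185, minute 220 to minute 255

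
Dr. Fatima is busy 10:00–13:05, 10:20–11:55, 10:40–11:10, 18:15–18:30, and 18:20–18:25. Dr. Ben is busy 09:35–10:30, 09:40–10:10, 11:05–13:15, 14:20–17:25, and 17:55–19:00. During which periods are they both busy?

10:00-10:30, 11:05-13:05, 18:15-18:30

First set merges to 10:00-13:05, 18:15-18:30.
Second set merges to 09:35-10:30, 11:05-13:15, 14:20-17:25, 17:55-19:00.
10:00-13:05 ∩ B → 10:00-10:30, 11:05-13:05.
18:15-18:30 ∩ B → 18:15-18:30.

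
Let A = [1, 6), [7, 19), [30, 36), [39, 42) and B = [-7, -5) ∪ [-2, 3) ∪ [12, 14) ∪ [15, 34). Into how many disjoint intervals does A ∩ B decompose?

4

A ∩ B = [1, 3), [12, 14), [15, 19), [30, 34).
That is 4 disjoint pieces.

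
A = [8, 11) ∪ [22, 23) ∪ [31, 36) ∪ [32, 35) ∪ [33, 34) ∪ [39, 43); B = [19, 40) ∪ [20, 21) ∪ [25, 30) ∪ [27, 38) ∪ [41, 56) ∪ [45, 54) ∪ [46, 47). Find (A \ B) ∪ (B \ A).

Merge the first list: [8, 11), [22, 23), [31, 36), [39, 43).
Merge the second list: [19, 40), [41, 56).
A but not B: [8, 11), [40, 41).
B but not A: [19, 22), [23, 31), [36, 39), [43, 56).
Combining gives A △ B.

[8, 11) ∪ [19, 22) ∪ [23, 31) ∪ [36, 39) ∪ [40, 41) ∪ [43, 56)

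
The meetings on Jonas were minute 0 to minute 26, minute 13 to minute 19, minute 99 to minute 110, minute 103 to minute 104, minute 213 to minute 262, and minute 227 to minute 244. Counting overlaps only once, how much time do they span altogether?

86 minutes

Merged: minute 0 to minute 26, minute 99 to minute 110, minute 213 to minute 262.
Lengths: 26 minutes + 11 minutes + 49 minutes = 86 minutes.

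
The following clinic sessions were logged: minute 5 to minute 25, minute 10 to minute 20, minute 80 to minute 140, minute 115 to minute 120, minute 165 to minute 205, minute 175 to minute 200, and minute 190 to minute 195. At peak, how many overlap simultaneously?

3

Walk the sorted start/end points keeping a running depth.
The depth first hits 3 at minute 190.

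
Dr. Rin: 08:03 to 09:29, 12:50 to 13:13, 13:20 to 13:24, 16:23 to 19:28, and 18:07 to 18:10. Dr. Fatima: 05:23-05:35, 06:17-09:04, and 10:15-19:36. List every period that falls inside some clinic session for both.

08:03–09:04, 12:50–13:13, 13:20–13:24, 16:23–19:28

Merge the first list: 08:03–09:29, 12:50–13:13, 13:20–13:24, 16:23–19:28.
08:03–09:29 overlaps B on 08:03–09:04.
12:50–13:13 overlaps B on 12:50–13:13.
13:20–13:24 overlaps B on 13:20–13:24.
16:23–19:28 overlaps B on 16:23–19:28.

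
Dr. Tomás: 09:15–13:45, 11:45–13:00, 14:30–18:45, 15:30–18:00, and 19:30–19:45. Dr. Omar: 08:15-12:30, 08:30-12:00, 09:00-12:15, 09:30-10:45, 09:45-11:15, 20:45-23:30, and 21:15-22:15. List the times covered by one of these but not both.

Merge the first list: 09:15-13:45, 14:30-18:45, 19:30-19:45.
Merge the second list: 08:15-12:30, 20:45-23:30.
A but not B: 12:30-13:45, 14:30-18:45, 19:30-19:45.
B but not A: 08:15-09:15, 20:45-23:30.
Combining gives A △ B.

08:15-09:15, 12:30-13:45, 14:30-18:45, 19:30-19:45, 20:45-23:30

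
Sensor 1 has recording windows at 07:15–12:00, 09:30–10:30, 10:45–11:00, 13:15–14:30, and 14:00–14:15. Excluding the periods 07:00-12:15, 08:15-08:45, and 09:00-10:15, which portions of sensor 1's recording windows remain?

Merge the first list: 07:15-12:00, 13:15-14:30.
Merge the second list: 07:00-12:15.
07:15-12:00: fully covered by B → removed.
13:15-14:30: no B overlap → unchanged.

13:15-14:30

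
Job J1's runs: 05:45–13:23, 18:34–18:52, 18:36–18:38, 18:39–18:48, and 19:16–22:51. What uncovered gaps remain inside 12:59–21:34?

13:23-18:34, 18:52-19:16

After merging, the occupied span is 05:45-13:23, 18:34-18:52, 19:16-22:51.
Uncovered inside 12:59-21:34: 13:23-18:34, 18:52-19:16.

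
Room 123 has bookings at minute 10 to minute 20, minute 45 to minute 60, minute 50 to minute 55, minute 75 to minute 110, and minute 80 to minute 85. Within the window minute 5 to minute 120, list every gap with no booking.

Covered (merged): minute 10 to minute 20, minute 45 to minute 60, minute 75 to minute 110.
Uncovered inside minute 5 to minute 120: minute 5 to minute 10, minute 20 to minute 45, minute 60 to minute 75, minute 110 to minute 120.

minute 5 to minute 10, minute 20 to minute 45, minute 60 to minute 75, minute 110 to minute 120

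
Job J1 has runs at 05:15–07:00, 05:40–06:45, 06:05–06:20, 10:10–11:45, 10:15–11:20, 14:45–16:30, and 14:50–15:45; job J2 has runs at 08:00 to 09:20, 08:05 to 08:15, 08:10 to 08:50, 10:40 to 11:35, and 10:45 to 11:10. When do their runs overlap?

A, merged: 05:15–07:00, 10:10–11:45, 14:45–16:30.
B, merged: 08:00–09:20, 10:40–11:35.
05:15–07:00: no overlap with the second set.
10:10–11:45 meets the second set on 10:40–11:35.
14:45–16:30: no overlap with the second set.

10:40–11:35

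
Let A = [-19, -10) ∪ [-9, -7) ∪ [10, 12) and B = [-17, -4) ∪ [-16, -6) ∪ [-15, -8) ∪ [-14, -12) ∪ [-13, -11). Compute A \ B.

[-19, -17) ∪ [10, 12)

Second set merges to [-17, -4).
[-19, -10) \ B = [-19, -17).
[-9, -7): entirely removed.
[10, 12): nothing removed.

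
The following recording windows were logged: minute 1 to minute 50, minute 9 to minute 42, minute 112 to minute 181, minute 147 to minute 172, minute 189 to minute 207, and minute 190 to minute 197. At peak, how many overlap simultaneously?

2

Sweep endpoints in order; track running count of active intervals.
Peak of 2 reached at minute 9.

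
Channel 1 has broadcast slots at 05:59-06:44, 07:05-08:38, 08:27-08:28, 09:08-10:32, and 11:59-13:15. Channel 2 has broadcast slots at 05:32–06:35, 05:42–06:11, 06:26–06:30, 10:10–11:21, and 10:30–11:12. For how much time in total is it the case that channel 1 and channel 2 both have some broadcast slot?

First set merges to 05:59-06:44, 07:05-08:38, 09:08-10:32, 11:59-13:15.
Second set merges to 05:32-06:35, 10:10-11:21.
A ∩ B = 05:59-06:35, 10:10-10:32.
Total: 36 min + 22 min = 58 min.

58 min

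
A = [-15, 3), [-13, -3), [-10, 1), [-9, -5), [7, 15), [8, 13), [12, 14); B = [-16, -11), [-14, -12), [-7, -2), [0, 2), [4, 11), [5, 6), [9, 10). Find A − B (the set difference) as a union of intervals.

[-11, -7) ∪ [-2, 0) ∪ [2, 3) ∪ [11, 15)

First set merges to [-15, 3), [7, 15).
Second set merges to [-16, -11), [-7, -2), [0, 2), [4, 11).
[-15, 3) minus B → [-11, -7), [-2, 0), [2, 3).
[7, 15) minus B → [11, 15).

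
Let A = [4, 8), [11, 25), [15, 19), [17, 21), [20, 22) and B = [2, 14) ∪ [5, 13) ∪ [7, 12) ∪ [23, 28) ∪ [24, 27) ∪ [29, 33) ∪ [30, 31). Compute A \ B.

[14, 23)

First set merges to [4, 8), [11, 25).
Second set merges to [2, 14), [23, 28), [29, 33).
[4, 8): fully covered by B → removed.
[11, 25) minus B → [14, 23).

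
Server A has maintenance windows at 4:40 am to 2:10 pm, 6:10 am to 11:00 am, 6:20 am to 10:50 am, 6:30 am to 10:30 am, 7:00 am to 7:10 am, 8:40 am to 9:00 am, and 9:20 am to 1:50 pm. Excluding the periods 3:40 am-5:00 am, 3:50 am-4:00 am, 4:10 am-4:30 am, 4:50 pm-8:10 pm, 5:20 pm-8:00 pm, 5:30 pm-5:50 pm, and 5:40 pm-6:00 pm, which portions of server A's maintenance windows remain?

A, merged: 4:40 am–2:10 pm.
B, merged: 3:40 am–5:00 am, 4:50 pm–8:10 pm.
4:40 am–2:10 pm \ B = 5:00 am–2:10 pm.

5:00 am–2:10 pm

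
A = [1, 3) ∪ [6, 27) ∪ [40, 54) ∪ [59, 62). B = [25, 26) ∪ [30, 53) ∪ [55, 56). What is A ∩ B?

[25, 26) ∪ [40, 53)

[1, 3): no overlap with the second set.
[6, 27) meets the second set on [25, 26).
[40, 54) meets the second set on [40, 53).
[59, 62): no overlap with the second set.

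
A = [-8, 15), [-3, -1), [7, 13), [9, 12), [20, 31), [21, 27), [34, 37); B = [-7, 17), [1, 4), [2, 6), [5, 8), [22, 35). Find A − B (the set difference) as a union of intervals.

[-8, -7) ∪ [20, 22) ∪ [35, 37)

Merge the first list: [-8, 15), [20, 31), [34, 37).
Merge the second list: [-7, 17), [22, 35).
[-8, 15) minus B → [-8, -7).
[20, 31) minus B → [20, 22).
[34, 37) minus B → [35, 37).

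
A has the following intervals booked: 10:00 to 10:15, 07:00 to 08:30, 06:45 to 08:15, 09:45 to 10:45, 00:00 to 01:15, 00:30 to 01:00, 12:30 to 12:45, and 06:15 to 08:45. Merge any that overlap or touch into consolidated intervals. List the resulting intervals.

00:00–01:15, 06:15–08:45, 09:45–10:45, 12:30–12:45

Sort by start: 00:00–01:15, 00:30–01:00, 06:15–08:45, 06:45–08:15, 07:00–08:30, 09:45–10:45, 10:00–10:15, 12:30–12:45.
00:30–01:00 overlaps/touches 00:00–01:15 → extend to 00:00–01:15.
06:15–08:45 is disjoint → start new block.
06:45–08:15 overlaps/touches 06:15–08:45 → extend to 06:15–08:45.
07:00–08:30 overlaps/touches 06:15–08:45 → extend to 06:15–08:45.
09:45–10:45 is disjoint → start new block.
10:00–10:15 overlaps/touches 09:45–10:45 → extend to 09:45–10:45.
12:30–12:45 is disjoint → start new block.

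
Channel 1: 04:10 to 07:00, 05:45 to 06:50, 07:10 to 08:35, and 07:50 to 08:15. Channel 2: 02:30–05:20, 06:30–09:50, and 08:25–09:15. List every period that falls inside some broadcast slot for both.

Merge the first list: 04:10–07:00, 07:10–08:35.
Merge the second list: 02:30–05:20, 06:30–09:50.
04:10–07:00 meets the second set on 04:10–05:20, 06:30–07:00.
07:10–08:35 meets the second set on 07:10–08:35.

04:10–05:20, 06:30–07:00, 07:10–08:35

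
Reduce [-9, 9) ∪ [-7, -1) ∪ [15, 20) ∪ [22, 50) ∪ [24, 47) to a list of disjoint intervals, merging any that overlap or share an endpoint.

[-9, 9) ∪ [15, 20) ∪ [22, 50)

[-7, -1) overlaps/touches [-9, 9) → extend to [-9, 9).
[15, 20) is disjoint → start new block.
[22, 50) is disjoint → start new block.
[24, 47) overlaps/touches [22, 50) → extend to [22, 50).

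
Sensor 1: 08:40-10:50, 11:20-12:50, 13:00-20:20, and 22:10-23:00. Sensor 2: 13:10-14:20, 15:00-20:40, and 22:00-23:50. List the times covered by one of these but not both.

08:40–10:50, 11:20–12:50, 13:00–13:10, 14:20–15:00, 20:20–20:40, 22:00–22:10, 23:00–23:50

Only in the first: 08:40–10:50, 11:20–12:50, 13:00–13:10, 14:20–15:00.
Only in the second: 20:20–20:40, 22:00–22:10, 23:00–23:50.
Together these are the periods covered by exactly one.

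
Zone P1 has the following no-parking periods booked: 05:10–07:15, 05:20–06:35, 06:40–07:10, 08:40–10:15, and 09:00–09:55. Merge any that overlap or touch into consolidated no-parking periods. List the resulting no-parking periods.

05:10-07:15, 08:40-10:15

05:20-06:35 overlaps/touches 05:10-07:15 → extend to 05:10-07:15.
06:40-07:10 overlaps/touches 05:10-07:15 → extend to 05:10-07:15.
08:40-10:15 is disjoint → start new block.
09:00-09:55 overlaps/touches 08:40-10:15 → extend to 08:40-10:15.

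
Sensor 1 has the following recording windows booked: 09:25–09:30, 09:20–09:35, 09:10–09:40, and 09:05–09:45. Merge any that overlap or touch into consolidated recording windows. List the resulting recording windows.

Sort by start: 09:05–09:45, 09:10–09:40, 09:20–09:35, 09:25–09:30.
09:10–09:40 overlaps/touches 09:05–09:45 → extend to 09:05–09:45.
09:20–09:35 overlaps/touches 09:05–09:45 → extend to 09:05–09:45.
09:25–09:30 overlaps/touches 09:05–09:45 → extend to 09:05–09:45.

09:05–09:45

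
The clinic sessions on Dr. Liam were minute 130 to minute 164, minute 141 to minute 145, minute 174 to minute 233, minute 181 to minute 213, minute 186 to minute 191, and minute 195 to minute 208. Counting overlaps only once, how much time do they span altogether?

93 minutes

Merged: minute 130 to minute 164, minute 174 to minute 233.
Lengths: 34 minutes + 59 minutes = 93 minutes.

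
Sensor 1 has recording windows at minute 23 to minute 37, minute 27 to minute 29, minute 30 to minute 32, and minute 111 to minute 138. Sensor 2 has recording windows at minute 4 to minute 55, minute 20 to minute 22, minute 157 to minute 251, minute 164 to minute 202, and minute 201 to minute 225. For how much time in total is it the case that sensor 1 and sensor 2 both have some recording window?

Merge the first list: minute 23 to minute 37, minute 111 to minute 138.
Merge the second list: minute 4 to minute 55, minute 157 to minute 251.
A ∩ B = minute 23 to minute 37.
Total: 14 minutes.

14 minutes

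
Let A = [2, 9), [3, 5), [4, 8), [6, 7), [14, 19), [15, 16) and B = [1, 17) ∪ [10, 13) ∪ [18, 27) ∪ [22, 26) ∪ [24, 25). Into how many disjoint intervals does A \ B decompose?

A, merged: [2, 9), [14, 19).
B, merged: [1, 17), [18, 27).
A \ B = [17, 18).
That is 1 disjoint piece.

1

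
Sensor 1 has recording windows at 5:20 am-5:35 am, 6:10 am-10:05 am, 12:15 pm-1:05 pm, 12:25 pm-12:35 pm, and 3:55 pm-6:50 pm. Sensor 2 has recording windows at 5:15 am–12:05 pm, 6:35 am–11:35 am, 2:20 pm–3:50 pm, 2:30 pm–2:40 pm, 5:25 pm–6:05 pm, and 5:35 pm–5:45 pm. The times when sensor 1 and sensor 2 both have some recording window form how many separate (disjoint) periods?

3

Merge the first list: 5:20 am–5:35 am, 6:10 am–10:05 am, 12:15 pm–1:05 pm, 3:55 pm–6:50 pm.
Merge the second list: 5:15 am–12:05 pm, 2:20 pm–3:50 pm, 5:25 pm–6:05 pm.
A ∩ B = 5:20 am–5:35 am, 6:10 am–10:05 am, 5:25 pm–6:05 pm.
That is 3 disjoint pieces.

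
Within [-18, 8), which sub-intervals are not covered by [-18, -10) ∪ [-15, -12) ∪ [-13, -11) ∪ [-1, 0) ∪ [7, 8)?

The merged coverage is [-18, -10), [-1, 0), [7, 8).
Uncovered inside [-18, 8): [-10, -1), [0, 7).

[-10, -1) ∪ [0, 7)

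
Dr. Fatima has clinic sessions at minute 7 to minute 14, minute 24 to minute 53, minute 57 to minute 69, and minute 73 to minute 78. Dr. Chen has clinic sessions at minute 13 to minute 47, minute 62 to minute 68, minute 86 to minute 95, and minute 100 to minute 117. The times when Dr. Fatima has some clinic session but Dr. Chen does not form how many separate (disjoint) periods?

A \ B = minute 7 to minute 13, minute 47 to minute 53, minute 57 to minute 62, minute 68 to minute 69, minute 73 to minute 78.
That is 5 disjoint pieces.

5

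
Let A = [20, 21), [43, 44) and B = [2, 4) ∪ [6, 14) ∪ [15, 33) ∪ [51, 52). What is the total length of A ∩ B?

A ∩ B = [20, 21).
Total: 1.

1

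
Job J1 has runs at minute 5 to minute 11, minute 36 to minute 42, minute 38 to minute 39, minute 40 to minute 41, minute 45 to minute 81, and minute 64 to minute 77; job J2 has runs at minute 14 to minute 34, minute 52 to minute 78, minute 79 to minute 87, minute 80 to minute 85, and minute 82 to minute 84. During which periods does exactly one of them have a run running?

First set merges to minute 5 to minute 11, minute 36 to minute 42, minute 45 to minute 81.
Second set merges to minute 14 to minute 34, minute 52 to minute 78, minute 79 to minute 87.
A but not B: minute 5 to minute 11, minute 36 to minute 42, minute 45 to minute 52, minute 78 to minute 79.
B but not A: minute 14 to minute 34, minute 81 to minute 87.
Combining gives A △ B.

minute 5 to minute 11, minute 14 to minute 34, minute 36 to minute 42, minute 45 to minute 52, minute 78 to minute 79, minute 81 to minute 87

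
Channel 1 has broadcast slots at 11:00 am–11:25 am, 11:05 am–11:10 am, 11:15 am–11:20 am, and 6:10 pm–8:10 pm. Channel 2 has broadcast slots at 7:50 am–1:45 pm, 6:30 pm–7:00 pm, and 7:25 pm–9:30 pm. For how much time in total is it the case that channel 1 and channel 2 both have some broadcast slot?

Merge the first list: 11:00 am-11:25 am, 6:10 pm-8:10 pm.
A ∩ B = 11:00 am-11:25 am, 6:30 pm-7:00 pm, 7:25 pm-8:10 pm.
Total: 25 min + 30 min + 45 min = 1 h 40 min.

1 h 40 min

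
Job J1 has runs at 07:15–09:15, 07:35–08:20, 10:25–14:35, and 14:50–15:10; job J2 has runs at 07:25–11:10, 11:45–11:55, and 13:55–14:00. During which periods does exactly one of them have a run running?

First set merges to 07:15–09:15, 10:25–14:35, 14:50–15:10.
Only in the first: 07:15–07:25, 11:10–11:45, 11:55–13:55, 14:00–14:35, 14:50–15:10.
Only in the second: 09:15–10:25.
Together these are the periods covered by exactly one.

07:15–07:25, 09:15–10:25, 11:10–11:45, 11:55–13:55, 14:00–14:35, 14:50–15:10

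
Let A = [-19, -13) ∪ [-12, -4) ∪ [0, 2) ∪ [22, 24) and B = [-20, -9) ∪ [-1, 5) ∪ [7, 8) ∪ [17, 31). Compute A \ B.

[-19, -13) lies entirely inside B → drops out.
[-12, -4) with B removed leaves [-9, -4).
[0, 2) lies entirely inside B → drops out.
[22, 24) lies entirely inside B → drops out.

[-9, -4)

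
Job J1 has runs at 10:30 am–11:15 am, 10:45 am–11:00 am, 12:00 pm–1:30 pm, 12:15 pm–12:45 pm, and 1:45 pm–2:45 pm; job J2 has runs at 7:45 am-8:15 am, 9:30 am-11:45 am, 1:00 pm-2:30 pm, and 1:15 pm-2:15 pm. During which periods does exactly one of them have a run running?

A, merged: 10:30 am-11:15 am, 12:00 pm-1:30 pm, 1:45 pm-2:45 pm.
B, merged: 7:45 am-8:15 am, 9:30 am-11:45 am, 1:00 pm-2:30 pm.
Only in the first: 12:00 pm-1:00 pm, 2:30 pm-2:45 pm.
Only in the second: 7:45 am-8:15 am, 9:30 am-10:30 am, 11:15 am-11:45 am, 1:30 pm-1:45 pm.
Together these are the periods covered by exactly one.

7:45 am-8:15 am, 9:30 am-10:30 am, 11:15 am-11:45 am, 12:00 pm-1:00 pm, 1:30 pm-1:45 pm, 2:30 pm-2:45 pm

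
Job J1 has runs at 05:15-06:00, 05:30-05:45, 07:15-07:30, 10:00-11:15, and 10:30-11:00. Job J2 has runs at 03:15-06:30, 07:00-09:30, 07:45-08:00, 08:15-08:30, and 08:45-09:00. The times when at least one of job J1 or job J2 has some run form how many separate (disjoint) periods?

3

First set merges to 05:15–06:00, 07:15–07:30, 10:00–11:15.
Second set merges to 03:15–06:30, 07:00–09:30.
A ∪ B = 03:15–06:30, 07:00–09:30, 10:00–11:15.
That is 3 disjoint pieces.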